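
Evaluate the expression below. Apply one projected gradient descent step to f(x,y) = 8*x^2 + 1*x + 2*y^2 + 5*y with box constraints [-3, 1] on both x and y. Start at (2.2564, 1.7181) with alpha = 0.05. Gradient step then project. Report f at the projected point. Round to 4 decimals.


Step 1: Compute gradient at (2.2564, 1.7181).
grad_x = 2*8*2.2564 + 1 = 37.1024
grad_y = 2*2*1.7181 + 5 = 11.8724
Step 2: Gradient step.
x_raw = 2.2564 - 0.05*37.1024 = 0.4013
y_raw = 1.7181 - 0.05*11.8724 = 1.1245
Step 3: Project onto [-3, 1].
x_proj = clip(0.4013) = 0.4013
y_proj = clip(1.1245) = 1.0
Step 4: Evaluate f.
f(0.4013, 1.0) = 8.6895


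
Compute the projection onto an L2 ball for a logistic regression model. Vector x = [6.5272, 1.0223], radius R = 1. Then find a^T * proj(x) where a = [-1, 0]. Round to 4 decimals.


Step 1: Compute ||x|| (intermediates to 6 decimals).
||x|| = sqrt(6.5272^2 + 1.0223^2) = 6.606772
Step 2: Project.
Since ||x|| > R, scale = R/||x|| = 1/6.606772 = 0.15136, proj(x) = scale * x
proj(x) = [0.987957, 0.154735]
Step 3: Dot product.
a^T * proj(x) = -1*0.987957 + 0*0.154735 = -0.988


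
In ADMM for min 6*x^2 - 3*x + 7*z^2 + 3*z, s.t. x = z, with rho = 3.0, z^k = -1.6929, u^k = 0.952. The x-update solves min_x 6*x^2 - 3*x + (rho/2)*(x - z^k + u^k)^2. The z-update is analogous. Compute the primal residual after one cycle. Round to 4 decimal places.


ADMM iteration with rho = 3.0, z^k = -1.6929, u^k = 0.952
Step 1: x-update.
Minimize 6*x^2 - 3*x + (3.0/2)*(x + 1.6929 + 0.952)^2
FOC: (2*6 + 3.0)*x = 3 + 3.0*(-1.6929 - 0.952)
x^{k+1} = -0.329
Step 2: z-update.
Minimize 7*z^2 + 3*z + (3.0/2)*(-0.329 - z + 0.952)^2
FOC: (2*7 + 3.0)*z = -3 + 3.0*(-0.329 + 0.952)
z^{k+1} = -0.0665
Step 3: u-update.
u^{k+1} = 0.952 - 0.329 + 0.0665 = 0.6895
Step 4: Primal residual = |-0.329 + 0.0665| = 0.2625


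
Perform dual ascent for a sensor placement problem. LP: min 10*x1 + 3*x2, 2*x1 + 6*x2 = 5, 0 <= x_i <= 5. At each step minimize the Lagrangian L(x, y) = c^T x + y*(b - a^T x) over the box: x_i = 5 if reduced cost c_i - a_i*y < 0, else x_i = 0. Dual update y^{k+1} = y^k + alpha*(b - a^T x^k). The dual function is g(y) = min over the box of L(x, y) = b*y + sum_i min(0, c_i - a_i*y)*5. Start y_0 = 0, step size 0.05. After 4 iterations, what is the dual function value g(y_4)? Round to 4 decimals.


Dual ascent for LP: min 10*x1 + 3*x2, 2*x1 + 6*x2 = 5, 0 <= x_i <= 5
Step 1: y^k = 0.0, reduced costs: (10.0, 3.0)
  x^k = (0.0, 0.0), subgradient = b - a^T x = 5.0
  y^{k+1} = 0.0 + 0.05*5.0 = 0.25
Step 2: y^k = 0.25, reduced costs: (9.5, 1.5)
  x^k = (0.0, 0.0), subgradient = b - a^T x = 5.0
  y^{k+1} = 0.25 + 0.05*5.0 = 0.5
Step 3: y^k = 0.5, reduced costs: (9.0, 0.0)
  x^k = (0.0, 0.0), subgradient = b - a^T x = 5.0
  y^{k+1} = 0.5 + 0.05*5.0 = 0.75
Step 4: y^k = 0.75, reduced costs: (8.5, -1.5)
  x^k = (0.0, 5.0), subgradient = b - a^T x = -25.0
  y^{k+1} = 0.75 + 0.05*-25.0 = -0.5
Dual objective at y_4 = -0.5: reduced costs (11.0, 6.0), box minimizer x = (0.0, 0.0)
g(y_4) = b*y + (c1 - a1*y)*x1 + (c2 - a2*y)*x2 = 5*(-0.5) + 11.0*0.0 + 6.0*0.0 = -2.5 + 0.0 + 0.0 = -2.5


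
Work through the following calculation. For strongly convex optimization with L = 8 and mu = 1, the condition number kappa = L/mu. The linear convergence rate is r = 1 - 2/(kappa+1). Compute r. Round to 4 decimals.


Step 1: Compute the condition number.
kappa = L/mu = 8/1 = 8.0
Step 2: Compute the convergence rate.
r = 1 - 2/(kappa + 1) = 1 - 2*mu/(L + mu) = (L - mu)/(L + mu) = 7/9 = 0.7778


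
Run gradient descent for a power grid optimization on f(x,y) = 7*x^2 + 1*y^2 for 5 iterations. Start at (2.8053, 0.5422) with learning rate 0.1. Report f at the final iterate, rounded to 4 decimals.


Gradient descent on f(x,y) = 7*x^2 + 1*y^2.
Starting point: (2.8053, 0.5422), alpha = 0.1
Step 1: grad_x = 2*7*2.8053 = 39.2742, grad_y = 2*1*0.5422 = 1.0844
  x_1 = 2.8053 - 0.1*39.2742 = -1.1221
  y_1 = 0.5422 - 0.1*1.0844 = 0.4338
Step 2: grad_x = 2*7*-1.1221 = -15.7097, grad_y = 2*1*0.4338 = 0.8675
  x_2 = -1.1221 - 0.1*-15.7097 = 0.4488
  y_2 = 0.4338 - 0.1*0.8675 = 0.347
Step 3: grad_x = 2*7*0.4488 = 6.2839, grad_y = 2*1*0.347 = 0.694
  x_3 = 0.4488 - 0.1*6.2839 = -0.1795
  y_3 = 0.347 - 0.1*0.694 = 0.2776
Step 4: grad_x = 2*7*-0.1795 = -2.5135, grad_y = 2*1*0.2776 = 0.5552
  x_4 = -0.1795 - 0.1*-2.5135 = 0.0718
  y_4 = 0.2776 - 0.1*0.5552 = 0.2221
Step 5: grad_x = 2*7*0.0718 = 1.0054, grad_y = 2*1*0.2221 = 0.4442
  x_5 = 0.0718 - 0.1*1.0054 = -0.0287
  y_5 = 0.2221 - 0.1*0.4442 = 0.1777
f(-0.0287, 0.1777) = 7*(-0.0287)^2 + 1*0.1777^2 = 0.0373


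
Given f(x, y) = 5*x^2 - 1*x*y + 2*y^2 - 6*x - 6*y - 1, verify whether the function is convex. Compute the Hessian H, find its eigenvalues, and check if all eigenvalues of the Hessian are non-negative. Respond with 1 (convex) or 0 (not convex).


The Hessian of f(x,y) = 5*x^2 - 1*x*y + 2*y^2 - 6*x - 6*y - 1 is:
H = [[10, -1], [-1, 4]]
Trace = 10 + 4 = 14
Determinant = 10*4 - (-1)^2 = 39
Discriminant = (14)^2 - 4*39 = 40.0
Eigenvalues: lambda_1 = 3.8377, lambda_2 = 10.1623
The function is convex.

1


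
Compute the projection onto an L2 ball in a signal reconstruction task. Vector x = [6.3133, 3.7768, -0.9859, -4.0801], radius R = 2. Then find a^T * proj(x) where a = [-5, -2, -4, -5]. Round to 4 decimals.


Step 1: Compute ||x|| (intermediates to 6 decimals).
||x|| = sqrt(6.3133^2 + 3.7768^2 + (-0.9859)^2 + (-4.0801)^2) = 8.470017
Step 2: Project.
Since ||x|| > R, scale = R/||x|| = 2/8.470017 = 0.236127, proj(x) = scale * x
proj(x) = [1.490741, 0.891804, -0.232798, -0.963422]
Step 3: Dot product.
a^T * proj(x) = -5*1.490741 - 2*0.891804 - 4*(-0.232798) - 5*(-0.963422) = -3.489


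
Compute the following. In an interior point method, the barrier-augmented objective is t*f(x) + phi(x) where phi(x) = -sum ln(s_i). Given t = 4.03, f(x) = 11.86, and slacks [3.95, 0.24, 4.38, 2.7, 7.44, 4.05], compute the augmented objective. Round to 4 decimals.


Step 1: Compute log-barrier.
ln values: [1.3737, -1.4271, 1.477, 0.9933, 2.0069, 1.3987]
phi = -(1.3737 - 1.4271 + 1.477 + 0.9933 + 2.0069 + 1.3987) = -5.8225
Step 2: Compute augmented objective.
t*f(x) = 4.03*11.86 = 47.7958
Total = 47.7958 - 5.8225 = 41.9733


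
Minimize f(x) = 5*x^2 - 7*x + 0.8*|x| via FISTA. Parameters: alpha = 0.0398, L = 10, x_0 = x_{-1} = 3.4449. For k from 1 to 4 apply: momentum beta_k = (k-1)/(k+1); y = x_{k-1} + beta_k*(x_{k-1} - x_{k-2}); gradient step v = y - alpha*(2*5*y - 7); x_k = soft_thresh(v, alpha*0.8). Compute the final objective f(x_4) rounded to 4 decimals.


FISTA on f(x) = 5*x^2 - 7*x + 0.8*|x|
L = 10, alpha = 0.0398
Iteration 1: beta = 0.0, y = 3.4449 + 0.0*(3.4449 - 3.4449) = 3.4449
  grad(y) = 27.449, v = y - alpha*grad = 2.3524
  prox(v) = soft_thresh(2.3524, 0.0318) = 2.3206
Iteration 2: beta = 0.3333, y = 2.3206 + 0.3333*(2.3206 - 3.4449) = 1.9458
  grad(y) = 12.4582, v = y - alpha*grad = 1.45
  prox(v) = soft_thresh(1.45, 0.0318) = 1.4181
Iteration 3: beta = 0.5, y = 1.4181 + 0.5*(1.4181 - 2.3206) = 0.9669
  grad(y) = 2.6692, v = y - alpha*grad = 0.8607
  prox(v) = soft_thresh(0.8607, 0.0318) = 0.8288
Iteration 4: beta = 0.6, y = 0.8288 + 0.6*(0.8288 - 1.4181) = 0.4753
  grad(y) = -2.2473, v = y - alpha*grad = 0.5647
  prox(v) = soft_thresh(0.5647, 0.0318) = 0.5329
f(x_4) = 5*0.5329^2 - 7*0.5329 + 0.8*|0.5329| = -1.884


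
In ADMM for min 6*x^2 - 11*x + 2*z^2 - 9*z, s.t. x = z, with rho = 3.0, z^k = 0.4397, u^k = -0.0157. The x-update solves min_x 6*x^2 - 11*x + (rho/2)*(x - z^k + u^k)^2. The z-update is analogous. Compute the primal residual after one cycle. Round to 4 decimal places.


ADMM iteration with rho = 3.0, z^k = 0.4397, u^k = -0.0157
Step 1: x-update.
Minimize 6*x^2 - 11*x + (3.0/2)*(x - 0.4397 - 0.0157)^2
FOC: (2*6 + 3.0)*x = 11 + 3.0*(0.4397 + 0.0157)
x^{k+1} = 0.8244
Step 2: z-update.
Minimize 2*z^2 - 9*z + (3.0/2)*(0.8244 - z - 0.0157)^2
FOC: (2*2 + 3.0)*z = 9 + 3.0*(0.8244 - 0.0157)
z^{k+1} = 1.6323
Step 3: u-update.
u^{k+1} = -0.0157 + 0.8244 - 1.6323 = -0.8236
Step 4: Primal residual = |0.8244 - 1.6323| = 0.8079


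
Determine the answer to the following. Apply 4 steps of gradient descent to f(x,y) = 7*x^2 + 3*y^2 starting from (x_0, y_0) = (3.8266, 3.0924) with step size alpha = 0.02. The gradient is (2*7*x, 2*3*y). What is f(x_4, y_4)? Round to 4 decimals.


Gradient descent on f(x,y) = 7*x^2 + 3*y^2.
Starting point: (3.8266, 3.0924), alpha = 0.02
Step 1: grad_x = 2*7*3.8266 = 53.5724, grad_y = 2*3*3.0924 = 18.5544
  x_1 = 3.8266 - 0.02*53.5724 = 2.7552
  y_1 = 3.0924 - 0.02*18.5544 = 2.7213
Step 2: grad_x = 2*7*2.7552 = 38.5721, grad_y = 2*3*2.7213 = 16.3279
  x_2 = 2.7552 - 0.02*38.5721 = 1.9837
  y_2 = 2.7213 - 0.02*16.3279 = 2.3948
Step 3: grad_x = 2*7*1.9837 = 27.7719, grad_y = 2*3*2.3948 = 14.3685
  x_3 = 1.9837 - 0.02*27.7719 = 1.4283
  y_3 = 2.3948 - 0.02*14.3685 = 2.1074
Step 4: grad_x = 2*7*1.4283 = 19.9958, grad_y = 2*3*2.1074 = 12.6443
  x_4 = 1.4283 - 0.02*19.9958 = 1.0284
  y_4 = 2.1074 - 0.02*12.6443 = 1.8545
f(1.0284, 1.8545) = 7*1.0284^2 + 3*1.8545^2 = 17.7201


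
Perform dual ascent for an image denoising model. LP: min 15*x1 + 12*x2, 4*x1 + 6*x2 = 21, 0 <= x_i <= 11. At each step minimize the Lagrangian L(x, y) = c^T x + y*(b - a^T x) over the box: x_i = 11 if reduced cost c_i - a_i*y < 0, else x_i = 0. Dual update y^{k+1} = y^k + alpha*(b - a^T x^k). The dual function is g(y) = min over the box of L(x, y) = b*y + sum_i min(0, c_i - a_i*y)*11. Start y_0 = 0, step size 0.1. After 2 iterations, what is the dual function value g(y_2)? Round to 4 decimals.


Dual ascent for LP: min 15*x1 + 12*x2, 4*x1 + 6*x2 = 21, 0 <= x_i <= 11
Step 1: y^k = 0.0, reduced costs: (15.0, 12.0)
  x^k = (0.0, 0.0), subgradient = b - a^T x = 21.0
  y^{k+1} = 0.0 + 0.1*21.0 = 2.1
Step 2: y^k = 2.1, reduced costs: (6.6, -0.6)
  x^k = (0.0, 11.0), subgradient = b - a^T x = -45.0
  y^{k+1} = 2.1 + 0.1*-45.0 = -2.4
Dual objective at y_2 = -2.4: reduced costs (24.6, 26.4), box minimizer x = (0.0, 0.0)
g(y_2) = b*y + (c1 - a1*y)*x1 + (c2 - a2*y)*x2 = 21*(-2.4) + 24.6*0.0 + 26.4*0.0 = -50.4 + 0.0 + 0.0 = -50.4


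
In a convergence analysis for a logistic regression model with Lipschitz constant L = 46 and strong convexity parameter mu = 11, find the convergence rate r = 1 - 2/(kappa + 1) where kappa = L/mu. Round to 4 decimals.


Step 1: Compute the condition number.
kappa = L/mu = 46/11 = 4.1818
Step 2: Compute the convergence rate.
r = 1 - 2/(kappa + 1) = 1 - 2*mu/(L + mu) = (L - mu)/(L + mu) = 35/57 = 0.614


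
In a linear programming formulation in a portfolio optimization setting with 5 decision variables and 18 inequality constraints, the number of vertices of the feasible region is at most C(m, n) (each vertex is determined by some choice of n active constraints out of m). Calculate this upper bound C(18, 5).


Each vertex corresponds to some choice of n active constraints out of m, so the number of vertices is at most C(m, n) = m! / (n!(m-n)!).
m = 18, n = 5
Numerator: 18 * 17 * 16 * 15 * 14
Denominator: 5! = 120
C(18, 5) = 8568


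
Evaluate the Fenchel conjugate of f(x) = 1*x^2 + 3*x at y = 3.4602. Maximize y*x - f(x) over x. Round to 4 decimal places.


f*(y) = sup_x {y*x - a*x^2 - b*x} = sup_x {(y-b)*x - a*x^2}
FOC: (y - b) - 2a*x = 0 => x* = (y - b)/(2a)
x* = (3.4602 - 3)/(2*1) = 0.2301
f*(3.4602) = (y-b)^2/(4a) = (3.4602 - 3)^2/(4*1)
= 0.2118/4 = 0.0529


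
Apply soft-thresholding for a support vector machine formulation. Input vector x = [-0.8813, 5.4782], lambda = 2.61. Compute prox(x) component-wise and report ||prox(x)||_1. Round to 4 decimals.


Soft-thresholding with lambda = 2.61:
prox(-0.8813) = sign(-0.8813)*max(|-0.8813| - 2.61, 0) = 0.0
prox(5.4782) = sign(5.4782)*max(|5.4782| - 2.61, 0) = 2.8682
prox(x) = [0.0, 2.8682]
||prox(x)||_1 = 0.0 + 2.8682 = 2.8682


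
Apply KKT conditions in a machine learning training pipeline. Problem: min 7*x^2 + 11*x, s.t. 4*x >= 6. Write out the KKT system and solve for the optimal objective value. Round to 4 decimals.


Step 1: Try lambda = 0 (constraint inactive).
x_unc = -11/(2*7) = -0.7857
Check: 4*-0.7857 = -3.1428 < 6 -- violated!
Step 2: Constraint must be active: 4*x = 6
x* = 6/4 = 1.5
lambda = (2*7*1.5 + 11)/4 = 8.0
Step 3: Compute optimal value.
f(x*) = 7*1.5^2 + 11*1.5 = 32.25


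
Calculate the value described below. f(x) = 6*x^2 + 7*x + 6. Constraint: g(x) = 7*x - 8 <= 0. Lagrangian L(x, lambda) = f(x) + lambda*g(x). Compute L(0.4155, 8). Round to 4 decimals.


Step 1: Evaluate f(x).
f(0.4155) = 6*0.4155^2 + 7*0.4155 + 6 = 9.9443
Step 2: Evaluate g(x).
g(0.4155) = 7*0.4155 - 8 = -5.0915
Step 3: Compute Lagrangian.
L = 9.9443 + 8*-5.0915 = -30.7877


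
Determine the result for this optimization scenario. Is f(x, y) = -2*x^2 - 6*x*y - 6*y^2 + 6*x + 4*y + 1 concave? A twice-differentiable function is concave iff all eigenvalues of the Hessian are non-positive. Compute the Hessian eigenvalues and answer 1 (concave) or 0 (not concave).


The Hessian of f(x,y) = -2*x^2 - 6*x*y - 6*y^2 + 6*x + 4*y + 1 is:
H = [[-4, -6], [-6, -12]]
Trace = -4 - 12 = -16
Determinant = -4*-12 - (-6)^2 = 12
Discriminant = (-16)^2 - 4*12 = 208.0
Eigenvalues: lambda_1 = -15.2111, lambda_2 = -0.7889
The function is concave.

1


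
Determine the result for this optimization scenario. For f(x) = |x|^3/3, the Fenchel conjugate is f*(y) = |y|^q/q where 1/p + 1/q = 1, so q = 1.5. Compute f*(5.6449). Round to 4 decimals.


The conjugate exponent q satisfies 1/p + 1/q = 1.
p = 3, so q = 3/(3 - 1) = 1.5
|y|^q = 5.6449^1.5 = 13.4117
f*(5.6449) = 13.4117 / 1.5 = 8.9411


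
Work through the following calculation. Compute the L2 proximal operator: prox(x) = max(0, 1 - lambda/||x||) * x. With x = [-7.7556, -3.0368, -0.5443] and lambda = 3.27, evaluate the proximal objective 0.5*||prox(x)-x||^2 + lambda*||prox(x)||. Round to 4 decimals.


Step 1: Compute ||x||.
||x|| = 8.3467
Step 2: Compute scaling factor.
scale = max(0, 1 - 3.27/8.3467) = 0.6082
Step 3: prox(x) = [-4.7172, -1.8471, -0.3311]
||prox(x)|| = 5.0767
Step 4: Proximal objective.
0.5*||prox-x||^2 = 5.3465
lambda*||prox|| = 16.6008
Total = 21.9473


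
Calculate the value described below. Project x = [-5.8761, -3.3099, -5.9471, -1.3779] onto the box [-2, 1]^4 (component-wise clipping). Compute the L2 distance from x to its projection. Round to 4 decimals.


Project each component onto [-2, 1].
clip(-5.8761) = -2.0, clip(-3.3099) = -2.0, clip(-5.9471) = -2.0, clip(-1.3779) = -1.3779
Projection = [-2.0, -2.0, -2.0, -1.3779]
Squared diffs: [15.0242, 1.7158, 15.5796, 0.0]
Distance = sqrt(32.3196) = 5.685


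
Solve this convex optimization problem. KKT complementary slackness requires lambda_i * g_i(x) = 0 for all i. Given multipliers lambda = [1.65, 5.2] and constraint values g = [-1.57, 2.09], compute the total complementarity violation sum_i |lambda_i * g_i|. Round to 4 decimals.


KKT complementary slackness check:
lambda_1 * g_1 = 1.65 * -1.57 = -2.5905
lambda_2 * g_2 = 5.2 * 2.09 = 10.868
Total violation = 2.5905 + 10.868 = 13.4585


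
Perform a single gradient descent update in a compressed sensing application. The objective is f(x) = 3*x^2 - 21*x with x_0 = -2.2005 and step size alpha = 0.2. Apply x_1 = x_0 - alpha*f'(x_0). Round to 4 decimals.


We compute the gradient at x_0 and apply the update.
f'(x) = 6*x - 21
f'(-2.2005) = 6*-2.2005 - 21 = -34.203
x_1 = -2.2005 - 0.2*-34.203 = 4.6401


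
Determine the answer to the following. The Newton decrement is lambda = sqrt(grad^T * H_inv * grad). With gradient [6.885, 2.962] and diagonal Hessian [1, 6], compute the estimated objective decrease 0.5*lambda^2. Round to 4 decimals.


Step 1: H is diagonal, so H^(-1) * g = [6.885, 0.4937].
Step 2: g^T H^(-1) g = sum_i g_i^2 / H_ii
  = (6.885)^2/1 + (2.962)^2/6
  = 47.4032 + 1.4622 = 48.8655
Step 3: Objective decrease = 0.5 * g^T H^(-1) g = 24.4327


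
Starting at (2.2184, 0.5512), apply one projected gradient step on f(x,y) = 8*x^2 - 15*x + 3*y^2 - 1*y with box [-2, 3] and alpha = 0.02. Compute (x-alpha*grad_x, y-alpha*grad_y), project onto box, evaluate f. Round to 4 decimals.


Step 1: Compute gradient at (2.2184, 0.5512).
grad_x = 2*8*2.2184 - 15 = 20.4944
grad_y = 2*3*0.5512 - 1 = 2.3072
Step 2: Gradient step.
x_raw = 2.2184 - 0.02*20.4944 = 1.8085
y_raw = 0.5512 - 0.02*2.3072 = 0.5051
Step 3: Project onto [-2, 3].
x_proj = clip(1.8085) = 1.8085
y_proj = clip(0.5051) = 0.5051
Step 4: Evaluate f.
f(1.8085, 0.5051) = -0.7018


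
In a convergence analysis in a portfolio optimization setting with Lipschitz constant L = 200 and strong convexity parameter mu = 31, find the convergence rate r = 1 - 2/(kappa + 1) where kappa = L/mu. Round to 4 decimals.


Step 1: Compute the condition number.
kappa = L/mu = 200/31 = 6.4516
Step 2: Compute the convergence rate.
r = 1 - 2/(kappa + 1) = 1 - 2*mu/(L + mu) = (L - mu)/(L + mu) = 169/231 = 0.7316


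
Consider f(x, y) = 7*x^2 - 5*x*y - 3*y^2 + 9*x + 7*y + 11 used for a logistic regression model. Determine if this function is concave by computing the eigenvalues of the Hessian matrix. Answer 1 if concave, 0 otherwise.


The Hessian of f(x,y) = 7*x^2 - 5*x*y - 3*y^2 + 9*x + 7*y + 11 is:
H = [[14, -5], [-5, -6]]
Trace = 14 - 6 = 8
Determinant = 14*-6 - (-5)^2 = -109
Discriminant = (8)^2 - 4*-109 = 500.0
Eigenvalues: lambda_1 = -7.1803, lambda_2 = 15.1803
The function is not concave.

0


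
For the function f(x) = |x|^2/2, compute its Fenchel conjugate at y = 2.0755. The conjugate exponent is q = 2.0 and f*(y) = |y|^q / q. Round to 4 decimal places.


The conjugate exponent q satisfies 1/p + 1/q = 1.
p = 2, so q = 2/(2 - 1) = 2.0
|y|^q = 2.0755^2.0 = 4.3077
f*(2.0755) = 4.3077 / 2.0 = 2.1539


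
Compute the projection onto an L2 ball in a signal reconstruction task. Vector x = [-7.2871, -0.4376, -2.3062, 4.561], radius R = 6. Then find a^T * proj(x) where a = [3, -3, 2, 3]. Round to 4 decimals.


Step 1: Compute ||x|| (intermediates to 6 decimals).
||x|| = sqrt((-7.2871)^2 + (-0.4376)^2 + (-2.3062)^2 + 4.561^2) = 8.911487
Step 2: Project.
Since ||x|| > R, scale = R/||x|| = 6/8.911487 = 0.673288, proj(x) = scale * x
proj(x) = [-4.906317, -0.294631, -1.552737, 3.070867]
Step 3: Dot product.
a^T * proj(x) = 3*(-4.906317) - 3*(-0.294631) + 2*(-1.552737) + 3*3.070867 = -7.7279


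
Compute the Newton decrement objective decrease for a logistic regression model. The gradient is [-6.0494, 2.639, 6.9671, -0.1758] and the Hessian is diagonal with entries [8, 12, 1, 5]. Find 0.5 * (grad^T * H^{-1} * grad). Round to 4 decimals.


Step 1: H is diagonal, so H^(-1) * g = [-0.7562, 0.2199, 6.9671, -0.0352].
Step 2: g^T H^(-1) g = sum_i g_i^2 / H_ii
  = (-6.0494)^2/8 + (2.639)^2/12 + (6.9671)^2/1 + (-0.1758)^2/5
  = 4.5744 + 0.5804 + 48.5405 + 0.0062 = 53.7014
Step 3: Objective decrease = 0.5 * g^T H^(-1) g = 26.8507


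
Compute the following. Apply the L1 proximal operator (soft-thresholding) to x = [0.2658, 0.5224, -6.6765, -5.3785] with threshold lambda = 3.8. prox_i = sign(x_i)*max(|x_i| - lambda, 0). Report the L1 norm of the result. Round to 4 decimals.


Soft-thresholding with lambda = 3.8:
prox(0.2658) = sign(0.2658)*max(|0.2658| - 3.8, 0) = 0.0
prox(0.5224) = sign(0.5224)*max(|0.5224| - 3.8, 0) = 0.0
prox(-6.6765) = sign(-6.6765)*max(|-6.6765| - 3.8, 0) = -2.8765
prox(-5.3785) = sign(-5.3785)*max(|-5.3785| - 3.8, 0) = -1.5785
prox(x) = [0.0, 0.0, -2.8765, -1.5785]
||prox(x)||_1 = 0.0 + 0.0 + 2.8765 + 1.5785 = 4.455


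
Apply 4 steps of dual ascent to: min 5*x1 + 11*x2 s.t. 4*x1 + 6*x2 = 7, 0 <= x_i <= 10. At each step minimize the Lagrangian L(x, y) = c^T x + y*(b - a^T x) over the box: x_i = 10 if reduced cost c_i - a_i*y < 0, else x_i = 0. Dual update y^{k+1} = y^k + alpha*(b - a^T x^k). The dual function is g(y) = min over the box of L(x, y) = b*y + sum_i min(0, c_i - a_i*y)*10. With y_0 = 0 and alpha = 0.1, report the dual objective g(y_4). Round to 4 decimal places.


Dual ascent for LP: min 5*x1 + 11*x2, 4*x1 + 6*x2 = 7, 0 <= x_i <= 10
Step 1: y^k = 0.0, reduced costs: (5.0, 11.0)
  x^k = (0.0, 0.0), subgradient = b - a^T x = 7.0
  y^{k+1} = 0.0 + 0.1*7.0 = 0.7
Step 2: y^k = 0.7, reduced costs: (2.2, 6.8)
  x^k = (0.0, 0.0), subgradient = b - a^T x = 7.0
  y^{k+1} = 0.7 + 0.1*7.0 = 1.4
Step 3: y^k = 1.4, reduced costs: (-0.6, 2.6)
  x^k = (10.0, 0.0), subgradient = b - a^T x = -33.0
  y^{k+1} = 1.4 + 0.1*-33.0 = -1.9
Step 4: y^k = -1.9, reduced costs: (12.6, 22.4)
  x^k = (0.0, 0.0), subgradient = b - a^T x = 7.0
  y^{k+1} = -1.9 + 0.1*7.0 = -1.2
Dual objective at y_4 = -1.2: reduced costs (9.8, 18.2), box minimizer x = (0.0, 0.0)
g(y_4) = b*y + (c1 - a1*y)*x1 + (c2 - a2*y)*x2 = 7*(-1.2) + 9.8*0.0 + 18.2*0.0 = -8.4 + 0.0 + 0.0 = -8.4


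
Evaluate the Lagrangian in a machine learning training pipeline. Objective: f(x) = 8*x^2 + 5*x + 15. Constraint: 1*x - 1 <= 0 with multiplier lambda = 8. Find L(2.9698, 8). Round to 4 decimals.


Step 1: Evaluate f(x).
f(2.9698) = 8*2.9698^2 + 5*2.9698 + 15 = 100.4067
Step 2: Evaluate g(x).
g(2.9698) = 1*2.9698 - 1 = 1.9698
Step 3: Compute Lagrangian.
L = 100.4067 + 8*1.9698 = 116.1651


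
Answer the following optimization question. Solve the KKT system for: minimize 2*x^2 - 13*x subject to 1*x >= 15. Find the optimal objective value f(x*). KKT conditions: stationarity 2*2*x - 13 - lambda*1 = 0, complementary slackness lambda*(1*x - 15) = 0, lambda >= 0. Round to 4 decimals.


Step 1: Try lambda = 0 (constraint inactive).
x_unc = 13/(2*2) = 3.25
Check: 1*3.25 = 3.25 < 15 -- violated!
Step 2: Constraint must be active: 1*x = 15
x* = 15/1 = 15.0
lambda = (2*2*15.0 - 13)/1 = 47.0
Step 3: Compute optimal value.
f(x*) = 2*15.0^2 - 13*15.0 = 255.0


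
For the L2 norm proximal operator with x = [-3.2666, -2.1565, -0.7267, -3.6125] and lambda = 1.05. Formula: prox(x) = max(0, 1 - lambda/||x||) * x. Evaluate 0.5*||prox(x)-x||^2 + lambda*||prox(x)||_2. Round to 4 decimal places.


Step 1: Compute ||x||.
||x|| = 5.3758
Step 2: Compute scaling factor.
scale = max(0, 1 - 1.05/5.3758) = 0.8047
Step 3: prox(x) = [-2.6286, -1.7353, -0.5848, -2.9069]
||prox(x)|| = 4.3258
Step 4: Proximal objective.
0.5*||prox-x||^2 = 0.5513
lambda*||prox|| = 4.5421
Total = 5.0934


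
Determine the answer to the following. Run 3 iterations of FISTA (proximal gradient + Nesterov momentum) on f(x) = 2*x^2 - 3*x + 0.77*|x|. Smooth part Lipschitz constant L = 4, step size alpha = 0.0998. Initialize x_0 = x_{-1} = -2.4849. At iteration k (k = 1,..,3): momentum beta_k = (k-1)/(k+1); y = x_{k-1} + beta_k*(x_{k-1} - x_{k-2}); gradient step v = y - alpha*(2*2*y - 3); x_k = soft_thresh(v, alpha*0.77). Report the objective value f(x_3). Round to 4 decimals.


FISTA on f(x) = 2*x^2 - 3*x + 0.77*|x|
L = 4, alpha = 0.0998
Iteration 1: beta = 0.0, y = -2.4849 + 0.0*(-2.4849 + 2.4849) = -2.4849
  grad(y) = -12.9396, v = y - alpha*grad = -1.1935
  prox(v) = soft_thresh(-1.1935, 0.0768) = -1.1167
Iteration 2: beta = 0.3333, y = -1.1167 + 0.3333*(-1.1167 + 2.4849) = -0.6606
  grad(y) = -5.6424, v = y - alpha*grad = -0.0975
  prox(v) = soft_thresh(-0.0975, 0.0768) = -0.0206
Iteration 3: beta = 0.5, y = -0.0206 + 0.5*(-0.0206 + 1.1167) = 0.5274
  grad(y) = -0.8905, v = y - alpha*grad = 0.6162
  prox(v) = soft_thresh(0.6162, 0.0768) = 0.5394
f(x_3) = 2*0.5394^2 - 3*0.5394 + 0.77*|0.5394| = -0.621


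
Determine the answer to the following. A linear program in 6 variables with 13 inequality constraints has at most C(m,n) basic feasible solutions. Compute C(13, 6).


Each vertex corresponds to some choice of n active constraints out of m, so the number of vertices is at most C(m, n) = m! / (n!(m-n)!).
m = 13, n = 6
Numerator: 13 * 12 * 11 * 10 * 9 * 8
Denominator: 6! = 720
C(13, 6) = 1716


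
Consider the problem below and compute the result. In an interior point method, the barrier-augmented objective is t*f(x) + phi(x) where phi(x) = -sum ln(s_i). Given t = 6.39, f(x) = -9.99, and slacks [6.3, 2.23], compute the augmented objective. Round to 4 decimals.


Step 1: Compute log-barrier.
ln values: [1.8405, 0.802]
phi = -(1.8405 + 0.802) = -2.6426
Step 2: Compute augmented objective.
t*f(x) = 6.39*-9.99 = -63.8361
Total = -63.8361 - 2.6426 = -66.4787


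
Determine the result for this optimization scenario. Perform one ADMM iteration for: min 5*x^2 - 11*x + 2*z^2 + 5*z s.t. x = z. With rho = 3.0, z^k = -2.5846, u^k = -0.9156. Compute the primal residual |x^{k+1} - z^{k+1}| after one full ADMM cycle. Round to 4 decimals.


ADMM iteration with rho = 3.0, z^k = -2.5846, u^k = -0.9156
Step 1: x-update.
Minimize 5*x^2 - 11*x + (3.0/2)*(x + 2.5846 - 0.9156)^2
FOC: (2*5 + 3.0)*x = 11 + 3.0*(-2.5846 + 0.9156)
x^{k+1} = 0.461
Step 2: z-update.
Minimize 2*z^2 + 5*z + (3.0/2)*(0.461 - z - 0.9156)^2
FOC: (2*2 + 3.0)*z = -5 + 3.0*(0.461 - 0.9156)
z^{k+1} = -0.9091
Step 3: u-update.
u^{k+1} = -0.9156 + 0.461 + 0.9091 = 0.4545
Step 4: Primal residual = |0.461 + 0.9091| = 1.3701


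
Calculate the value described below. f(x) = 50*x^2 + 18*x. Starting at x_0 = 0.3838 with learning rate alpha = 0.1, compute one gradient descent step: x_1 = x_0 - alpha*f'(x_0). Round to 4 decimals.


We compute the gradient at x_0 and apply the update.
f'(x) = 100*x + 18
f'(0.3838) = 100*0.3838 + 18 = 56.38
x_1 = 0.3838 - 0.1*56.38 = -5.2542


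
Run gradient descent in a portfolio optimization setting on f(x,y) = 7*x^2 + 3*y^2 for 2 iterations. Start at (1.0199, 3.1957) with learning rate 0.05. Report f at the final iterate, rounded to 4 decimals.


Gradient descent on f(x,y) = 7*x^2 + 3*y^2.
Starting point: (1.0199, 3.1957), alpha = 0.05
Step 1: grad_x = 2*7*1.0199 = 14.2786, grad_y = 2*3*3.1957 = 19.1742
  x_1 = 1.0199 - 0.05*14.2786 = 0.306
  y_1 = 3.1957 - 0.05*19.1742 = 2.237
Step 2: grad_x = 2*7*0.306 = 4.2836, grad_y = 2*3*2.237 = 13.4219
  x_2 = 0.306 - 0.05*4.2836 = 0.0918
  y_2 = 2.237 - 0.05*13.4219 = 1.5659
f(0.0918, 1.5659) = 7*0.0918^2 + 3*1.5659^2 = 7.415


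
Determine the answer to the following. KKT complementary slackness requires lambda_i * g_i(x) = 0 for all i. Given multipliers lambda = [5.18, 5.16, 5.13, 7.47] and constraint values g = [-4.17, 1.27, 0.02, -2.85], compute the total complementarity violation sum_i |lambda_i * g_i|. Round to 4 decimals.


KKT complementary slackness check:
lambda_1 * g_1 = 5.18 * -4.17 = -21.6006
lambda_2 * g_2 = 5.16 * 1.27 = 6.5532
lambda_3 * g_3 = 5.13 * 0.02 = 0.1026
lambda_4 * g_4 = 7.47 * -2.85 = -21.2895
Total violation = 21.6006 + 6.5532 + 0.1026 + 21.2895 = 49.5459


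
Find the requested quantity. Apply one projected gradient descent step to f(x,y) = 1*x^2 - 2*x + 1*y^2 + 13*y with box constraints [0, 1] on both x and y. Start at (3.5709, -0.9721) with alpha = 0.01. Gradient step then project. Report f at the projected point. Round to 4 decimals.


Step 1: Compute gradient at (3.5709, -0.9721).
grad_x = 2*1*3.5709 - 2 = 5.1418
grad_y = 2*1*-0.9721 + 13 = 11.0558
Step 2: Gradient step.
x_raw = 3.5709 - 0.01*5.1418 = 3.5195
y_raw = -0.9721 - 0.01*11.0558 = -1.0827
Step 3: Project onto [0, 1].
x_proj = clip(3.5195) = 1.0
y_proj = clip(-1.0827) = 0.0
Step 4: Evaluate f.
f(1.0, 0.0) = -1.0


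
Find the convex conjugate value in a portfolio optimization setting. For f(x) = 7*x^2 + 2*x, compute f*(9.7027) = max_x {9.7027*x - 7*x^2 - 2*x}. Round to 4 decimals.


f*(y) = sup_x {y*x - a*x^2 - b*x} = sup_x {(y-b)*x - a*x^2}
FOC: (y - b) - 2a*x = 0 => x* = (y - b)/(2a)
x* = (9.7027 - 2)/(2*7) = 0.5502
f*(9.7027) = (y-b)^2/(4a) = (9.7027 - 2)^2/(4*7)
= 59.3316/28 = 2.119


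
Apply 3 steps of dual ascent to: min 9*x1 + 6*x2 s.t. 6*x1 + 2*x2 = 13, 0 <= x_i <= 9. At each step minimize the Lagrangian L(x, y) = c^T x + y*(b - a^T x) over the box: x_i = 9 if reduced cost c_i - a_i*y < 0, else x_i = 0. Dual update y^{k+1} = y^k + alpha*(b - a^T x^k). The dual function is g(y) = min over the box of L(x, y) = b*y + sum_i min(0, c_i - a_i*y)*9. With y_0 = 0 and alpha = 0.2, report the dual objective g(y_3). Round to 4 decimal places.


Dual ascent for LP: min 9*x1 + 6*x2, 6*x1 + 2*x2 = 13, 0 <= x_i <= 9
Step 1: y^k = 0.0, reduced costs: (9.0, 6.0)
  x^k = (0.0, 0.0), subgradient = b - a^T x = 13.0
  y^{k+1} = 0.0 + 0.2*13.0 = 2.6
Step 2: y^k = 2.6, reduced costs: (-6.6, 0.8)
  x^k = (9.0, 0.0), subgradient = b - a^T x = -41.0
  y^{k+1} = 2.6 + 0.2*-41.0 = -5.6
Step 3: y^k = -5.6, reduced costs: (42.6, 17.2)
  x^k = (0.0, 0.0), subgradient = b - a^T x = 13.0
  y^{k+1} = -5.6 + 0.2*13.0 = -3.0
Dual objective at y_3 = -3.0: reduced costs (27.0, 12.0), box minimizer x = (0.0, 0.0)
g(y_3) = b*y + (c1 - a1*y)*x1 + (c2 - a2*y)*x2 = 13*(-3.0) + 27.0*0.0 + 12.0*0.0 = -39.0 + 0.0 + 0.0 = -39.0


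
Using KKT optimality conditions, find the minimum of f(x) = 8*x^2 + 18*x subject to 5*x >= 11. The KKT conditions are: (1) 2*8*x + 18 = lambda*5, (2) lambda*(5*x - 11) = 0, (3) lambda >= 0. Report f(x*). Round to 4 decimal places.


Step 1: Try lambda = 0 (constraint inactive).
x_unc = -18/(2*8) = -1.125
Check: 5*-1.125 = -5.625 < 11 -- violated!
Step 2: Constraint must be active: 5*x = 11
x* = 11/5 = 2.2
lambda = (2*8*2.2 + 18)/5 = 10.64
Step 3: Compute optimal value.
f(x*) = 8*2.2^2 + 18*2.2 = 78.32


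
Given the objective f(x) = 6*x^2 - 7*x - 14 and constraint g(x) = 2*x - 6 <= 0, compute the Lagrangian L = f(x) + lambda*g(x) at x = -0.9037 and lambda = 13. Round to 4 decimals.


Step 1: Evaluate f(x).
f(-0.9037) = 6*(-0.9037)^2 - 7*(-0.9037) - 14 = -2.7741
Step 2: Evaluate g(x).
g(-0.9037) = 2*-0.9037 - 6 = -7.8074
Step 3: Compute Lagrangian.
L = -2.7741 + 13*-7.8074 = -104.2703


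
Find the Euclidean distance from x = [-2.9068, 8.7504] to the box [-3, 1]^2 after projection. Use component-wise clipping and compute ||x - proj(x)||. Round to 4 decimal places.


Project each component onto [-3, 1].
clip(-2.9068) = -2.9068, clip(8.7504) = 1.0
Projection = [-2.9068, 1.0]
Squared diffs: [0.0, 60.0687]
Distance = sqrt(60.0687) = 7.7504


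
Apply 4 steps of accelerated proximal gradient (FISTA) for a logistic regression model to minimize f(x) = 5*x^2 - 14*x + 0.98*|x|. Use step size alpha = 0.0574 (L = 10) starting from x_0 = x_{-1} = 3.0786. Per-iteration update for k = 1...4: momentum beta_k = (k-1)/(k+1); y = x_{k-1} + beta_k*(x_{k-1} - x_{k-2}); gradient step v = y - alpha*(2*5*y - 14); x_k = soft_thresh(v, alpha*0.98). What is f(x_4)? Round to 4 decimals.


FISTA on f(x) = 5*x^2 - 14*x + 0.98*|x|
L = 10, alpha = 0.0574
Iteration 1: beta = 0.0, y = 3.0786 + 0.0*(3.0786 - 3.0786) = 3.0786
  grad(y) = 16.786, v = y - alpha*grad = 2.1151
  prox(v) = soft_thresh(2.1151, 0.0563) = 2.0588
Iteration 2: beta = 0.3333, y = 2.0588 + 0.3333*(2.0588 - 3.0786) = 1.7189
  grad(y) = 3.1891, v = y - alpha*grad = 1.5359
  prox(v) = soft_thresh(1.5359, 0.0563) = 1.4796
Iteration 3: beta = 0.5, y = 1.4796 + 0.5*(1.4796 - 2.0588) = 1.19
  grad(y) = -2.1001, v = y - alpha*grad = 1.3105
  prox(v) = soft_thresh(1.3105, 0.0563) = 1.2543
Iteration 4: beta = 0.6, y = 1.2543 + 0.6*(1.2543 - 1.4796) = 1.1191
  grad(y) = -2.8091, v = y - alpha*grad = 1.2803
  prox(v) = soft_thresh(1.2803, 0.0563) = 1.2241
f(x_4) = 5*1.2241^2 - 14*1.2241 + 0.98*|1.2241| = -8.4457


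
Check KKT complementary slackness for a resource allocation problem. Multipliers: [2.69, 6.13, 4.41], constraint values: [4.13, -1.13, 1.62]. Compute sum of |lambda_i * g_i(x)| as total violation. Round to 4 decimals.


KKT complementary slackness check:
lambda_1 * g_1 = 2.69 * 4.13 = 11.1097
lambda_2 * g_2 = 6.13 * -1.13 = -6.9269
lambda_3 * g_3 = 4.41 * 1.62 = 7.1442
Total violation = 11.1097 + 6.9269 + 7.1442 = 25.1808


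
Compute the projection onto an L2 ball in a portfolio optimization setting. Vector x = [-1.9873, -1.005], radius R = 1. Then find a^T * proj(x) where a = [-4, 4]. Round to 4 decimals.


Step 1: Compute ||x|| (intermediates to 6 decimals).
||x|| = sqrt((-1.9873)^2 + (-1.005)^2) = 2.226968
Step 2: Project.
Since ||x|| > R, scale = R/||x|| = 1/2.226968 = 0.449041, proj(x) = scale * x
proj(x) = [-0.892379, -0.451286]
Step 3: Dot product.
a^T * proj(x) = -4*(-0.892379) + 4*(-0.451286) = 1.7644


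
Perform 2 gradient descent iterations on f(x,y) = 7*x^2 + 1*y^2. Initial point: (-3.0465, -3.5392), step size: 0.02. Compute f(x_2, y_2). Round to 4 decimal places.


Gradient descent on f(x,y) = 7*x^2 + 1*y^2.
Starting point: (-3.0465, -3.5392), alpha = 0.02
Step 1: grad_x = 2*7*-3.0465 = -42.651, grad_y = 2*1*-3.5392 = -7.0784
  x_1 = -3.0465 - 0.02*-42.651 = -2.1935
  y_1 = -3.5392 - 0.02*-7.0784 = -3.3976
Step 2: grad_x = 2*7*-2.1935 = -30.7087, grad_y = 2*1*-3.3976 = -6.7953
  x_2 = -2.1935 - 0.02*-30.7087 = -1.5793
  y_2 = -3.3976 - 0.02*-6.7953 = -3.2617
f(-1.5793, -3.2617) = 7*(-1.5793)^2 + 1*(-3.2617)^2 = 28.0983


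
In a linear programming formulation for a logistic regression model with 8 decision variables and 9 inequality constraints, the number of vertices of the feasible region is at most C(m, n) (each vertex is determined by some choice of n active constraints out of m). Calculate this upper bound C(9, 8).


Each vertex corresponds to some choice of n active constraints out of m, so the number of vertices is at most C(m, n) = m! / (n!(m-n)!).
m = 9, n = 8
Numerator: 9 * 8 * 7 * 6 * 5 * 4 * 3 * 2
Denominator: 8! = 40320
C(9, 8) = 9


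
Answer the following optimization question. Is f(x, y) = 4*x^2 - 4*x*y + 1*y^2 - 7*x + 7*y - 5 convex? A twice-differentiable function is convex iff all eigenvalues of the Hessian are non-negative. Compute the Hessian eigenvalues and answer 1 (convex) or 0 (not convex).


The Hessian of f(x,y) = 4*x^2 - 4*x*y + 1*y^2 - 7*x + 7*y - 5 is:
H = [[8, -4], [-4, 2]]
Trace = 8 + 2 = 10
Determinant = 8*2 - (-4)^2 = 0
Discriminant = (10)^2 - 4*0 = 100.0
Eigenvalues: lambda_1 = 0.0, lambda_2 = 10.0
The function is convex.

1


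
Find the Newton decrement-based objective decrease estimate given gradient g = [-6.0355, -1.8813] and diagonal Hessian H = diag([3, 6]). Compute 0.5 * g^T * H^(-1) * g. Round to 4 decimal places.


Step 1: H is diagonal, so H^(-1) * g = [-2.0118, -0.3136].
Step 2: g^T H^(-1) g = sum_i g_i^2 / H_ii
  = (-6.0355)^2/3 + (-1.8813)^2/6
  = 12.1424 + 0.5899 = 12.7323
Step 3: Objective decrease = 0.5 * g^T H^(-1) g = 6.3662


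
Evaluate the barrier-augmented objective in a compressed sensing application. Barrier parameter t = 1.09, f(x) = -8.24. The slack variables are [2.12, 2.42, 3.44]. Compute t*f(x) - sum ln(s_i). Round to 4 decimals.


Step 1: Compute log-barrier.
ln values: [0.7514, 0.8838, 1.2355]
phi = -(0.7514 + 0.8838 + 1.2355) = -2.8707
Step 2: Compute augmented objective.
t*f(x) = 1.09*-8.24 = -8.9816
Total = -8.9816 - 2.8707 = -11.8523


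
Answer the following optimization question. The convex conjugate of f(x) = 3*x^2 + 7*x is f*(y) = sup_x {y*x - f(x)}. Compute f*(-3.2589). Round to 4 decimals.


f*(y) = sup_x {y*x - a*x^2 - b*x} = sup_x {(y-b)*x - a*x^2}
FOC: (y - b) - 2a*x = 0 => x* = (y - b)/(2a)
x* = (-3.2589 - 7)/(2*3) = -1.7098
f*(-3.2589) = (y-b)^2/(4a) = (-3.2589 - 7)^2/(4*3)
= 105.245/12 = 8.7704


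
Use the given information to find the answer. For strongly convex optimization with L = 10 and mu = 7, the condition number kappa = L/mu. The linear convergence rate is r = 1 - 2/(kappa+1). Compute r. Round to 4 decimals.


Step 1: Compute the condition number.
kappa = L/mu = 10/7 = 1.4286
Step 2: Compute the convergence rate.
r = 1 - 2/(kappa + 1) = 1 - 2*mu/(L + mu) = (L - mu)/(L + mu) = 3/17 = 0.1765


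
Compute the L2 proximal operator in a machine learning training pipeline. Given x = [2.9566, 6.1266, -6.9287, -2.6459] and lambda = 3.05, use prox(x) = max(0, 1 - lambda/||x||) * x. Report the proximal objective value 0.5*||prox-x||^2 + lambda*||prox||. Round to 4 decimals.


Step 1: Compute ||x||.
||x|| = 10.064
Step 2: Compute scaling factor.
scale = max(0, 1 - 3.05/10.064) = 0.6969
Step 3: prox(x) = [2.0606, 4.2699, -4.8289, -1.844]
||prox(x)|| = 7.014
Step 4: Proximal objective.
0.5*||prox-x||^2 = 4.6513
lambda*||prox|| = 21.3927
Total = 26.044


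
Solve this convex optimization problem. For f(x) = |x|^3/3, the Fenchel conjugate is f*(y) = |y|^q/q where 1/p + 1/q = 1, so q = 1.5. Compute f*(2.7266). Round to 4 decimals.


The conjugate exponent q satisfies 1/p + 1/q = 1.
p = 3, so q = 3/(3 - 1) = 1.5
|y|^q = 2.7266^1.5 = 4.5023
f*(2.7266) = 4.5023 / 1.5 = 3.0015


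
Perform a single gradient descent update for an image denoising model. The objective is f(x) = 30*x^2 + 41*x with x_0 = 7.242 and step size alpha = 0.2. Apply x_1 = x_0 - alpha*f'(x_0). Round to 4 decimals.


We compute the gradient at x_0 and apply the update.
f'(x) = 60*x + 41
f'(7.242) = 60*7.242 + 41 = 475.52
x_1 = 7.242 - 0.2*475.52 = -87.862


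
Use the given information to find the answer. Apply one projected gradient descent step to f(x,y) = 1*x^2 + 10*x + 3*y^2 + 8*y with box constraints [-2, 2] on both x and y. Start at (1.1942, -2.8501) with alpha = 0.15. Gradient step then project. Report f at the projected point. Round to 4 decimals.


Step 1: Compute gradient at (1.1942, -2.8501).
grad_x = 2*1*1.1942 + 10 = 12.3884
grad_y = 2*3*-2.8501 + 8 = -9.1006
Step 2: Gradient step.
x_raw = 1.1942 - 0.15*12.3884 = -0.6641
y_raw = -2.8501 - 0.15*-9.1006 = -1.485
Step 3: Project onto [-2, 2].
x_proj = clip(-0.6641) = -0.6641
y_proj = clip(-1.485) = -1.485
Step 4: Evaluate f.
f(-0.6641, -1.485) = -11.4639


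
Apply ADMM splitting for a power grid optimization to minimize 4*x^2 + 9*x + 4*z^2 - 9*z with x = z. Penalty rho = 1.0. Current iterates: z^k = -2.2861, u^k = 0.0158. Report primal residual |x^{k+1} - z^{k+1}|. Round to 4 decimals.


ADMM iteration with rho = 1.0, z^k = -2.2861, u^k = 0.0158
Step 1: x-update.
Minimize 4*x^2 + 9*x + (1.0/2)*(x + 2.2861 + 0.0158)^2
FOC: (2*4 + 1.0)*x = -9 + 1.0*(-2.2861 - 0.0158)
x^{k+1} = -1.2558
Step 2: z-update.
Minimize 4*z^2 - 9*z + (1.0/2)*(-1.2558 - z + 0.0158)^2
FOC: (2*4 + 1.0)*z = 9 + 1.0*(-1.2558 + 0.0158)
z^{k+1} = 0.8622
Step 3: u-update.
u^{k+1} = 0.0158 - 1.2558 - 0.8622 = -2.1022
Step 4: Primal residual = |-1.2558 - 0.8622| = 2.118


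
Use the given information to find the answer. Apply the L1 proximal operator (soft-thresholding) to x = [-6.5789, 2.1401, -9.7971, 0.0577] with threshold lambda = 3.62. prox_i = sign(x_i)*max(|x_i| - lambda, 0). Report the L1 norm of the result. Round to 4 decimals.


Soft-thresholding with lambda = 3.62:
prox(-6.5789) = sign(-6.5789)*max(|-6.5789| - 3.62, 0) = -2.9589
prox(2.1401) = sign(2.1401)*max(|2.1401| - 3.62, 0) = 0.0
prox(-9.7971) = sign(-9.7971)*max(|-9.7971| - 3.62, 0) = -6.1771
prox(0.0577) = sign(0.0577)*max(|0.0577| - 3.62, 0) = 0.0
prox(x) = [-2.9589, 0.0, -6.1771, 0.0]
||prox(x)||_1 = 2.9589 + 0.0 + 6.1771 + 0.0 = 9.136


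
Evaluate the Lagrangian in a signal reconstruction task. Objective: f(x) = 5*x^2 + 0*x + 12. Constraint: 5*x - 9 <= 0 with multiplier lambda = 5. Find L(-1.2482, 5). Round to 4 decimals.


Step 1: Evaluate f(x).
f(-1.2482) = 5*(-1.2482)^2 + 0*(-1.2482) + 12 = 19.79
Step 2: Evaluate g(x).
g(-1.2482) = 5*-1.2482 - 9 = -15.241
Step 3: Compute Lagrangian.
L = 19.79 + 5*-15.241 = -56.415


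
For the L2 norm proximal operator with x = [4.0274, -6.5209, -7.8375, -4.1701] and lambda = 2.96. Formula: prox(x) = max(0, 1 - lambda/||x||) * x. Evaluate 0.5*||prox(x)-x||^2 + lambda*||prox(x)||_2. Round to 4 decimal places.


Step 1: Compute ||x||.
||x|| = 11.7285
Step 2: Compute scaling factor.
scale = max(0, 1 - 2.96/11.7285) = 0.7476
Step 3: prox(x) = [3.011, -4.8752, -5.8595, -3.1177]
||prox(x)|| = 8.7685
Step 4: Proximal objective.
0.5*||prox-x||^2 = 4.3808
lambda*||prox|| = 25.9548
Total = 30.3356


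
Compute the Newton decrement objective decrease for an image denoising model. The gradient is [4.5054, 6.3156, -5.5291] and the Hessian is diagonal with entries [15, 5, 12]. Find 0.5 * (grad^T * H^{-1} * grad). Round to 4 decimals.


Step 1: H is diagonal, so H^(-1) * g = [0.3004, 1.2631, -0.4608].
Step 2: g^T H^(-1) g = sum_i g_i^2 / H_ii
  = (4.5054)^2/15 + (6.3156)^2/5 + (-5.5291)^2/12
  = 1.3532 + 7.9774 + 2.5476 = 11.8782
Step 3: Objective decrease = 0.5 * g^T H^(-1) g = 5.9391


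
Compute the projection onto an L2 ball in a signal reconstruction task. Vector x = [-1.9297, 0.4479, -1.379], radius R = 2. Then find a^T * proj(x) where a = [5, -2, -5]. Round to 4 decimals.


Step 1: Compute ||x|| (intermediates to 6 decimals).
||x|| = sqrt((-1.9297)^2 + 0.4479^2 + (-1.379)^2) = 2.41371
Step 2: Project.
Since ||x|| > R, scale = R/||x|| = 2/2.41371 = 0.8286, proj(x) = scale * x
proj(x) = [-1.598949, 0.37113, -1.142639]
Step 3: Dot product.
a^T * proj(x) = 5*(-1.598949) - 2*0.37113 - 5*(-1.142639) = -3.0238
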